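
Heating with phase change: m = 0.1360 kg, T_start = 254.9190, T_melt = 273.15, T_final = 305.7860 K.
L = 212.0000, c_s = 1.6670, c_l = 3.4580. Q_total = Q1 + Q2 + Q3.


Q1 (sensible, solid) = 0.1360 * 1.6670 * 18.2310 = 4.1332 kJ
Q2 (latent) = 0.1360 * 212.0000 = 28.8320 kJ
Q3 (sensible, liquid) = 0.1360 * 3.4580 * 32.6360 = 15.3483 kJ
Q_total = 48.3135 kJ

48.3135 kJ


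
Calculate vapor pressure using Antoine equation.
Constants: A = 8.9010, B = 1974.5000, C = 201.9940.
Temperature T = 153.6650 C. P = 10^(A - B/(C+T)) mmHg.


C+T = 355.6590
B/(C+T) = 5.5517
log10(P) = 8.9010 - 5.5517 = 3.3493
P = 10^3.3493 = 2235.2903 mmHg

2235.2903 mmHg


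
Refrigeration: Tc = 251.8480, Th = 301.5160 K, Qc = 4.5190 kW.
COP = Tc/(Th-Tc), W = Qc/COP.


COP = 251.8480 / 49.6680 = 5.0706
W = 4.5190 / 5.0706 = 0.8912 kW

COP = 5.0706, W = 0.8912 kW


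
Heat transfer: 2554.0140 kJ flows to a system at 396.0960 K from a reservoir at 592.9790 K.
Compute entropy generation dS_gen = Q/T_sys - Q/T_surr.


dS_sys = 2554.0140/396.0960 = 6.4480 kJ/K
dS_surr = -2554.0140/592.9790 = -4.3071 kJ/K
dS_gen = 6.4480 - 4.3071 = 2.1409 kJ/K (irreversible)

dS_gen = 2.1409 kJ/K, irreversible


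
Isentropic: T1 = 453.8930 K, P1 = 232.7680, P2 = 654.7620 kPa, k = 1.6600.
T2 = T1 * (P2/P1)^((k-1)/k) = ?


(k-1)/k = 0.3976
(P2/P1)^exp = 1.5086
T2 = 453.8930 * 1.5086 = 684.7551 K

684.7551 K


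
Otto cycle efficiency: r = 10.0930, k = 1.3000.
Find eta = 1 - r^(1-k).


r^(k-1) = 2.0008
eta = 1 - 1/2.0008 = 0.5002 = 50.0203%

50.0203%


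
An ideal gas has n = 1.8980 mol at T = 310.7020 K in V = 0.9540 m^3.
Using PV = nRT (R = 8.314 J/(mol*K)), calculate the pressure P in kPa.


P = nRT/V = 1.8980 * 8.314 * 310.7020 / 0.9540
= 4902.8689 / 0.9540 = 5139.2755 Pa = 5.1393 kPa

5.1393 kPa


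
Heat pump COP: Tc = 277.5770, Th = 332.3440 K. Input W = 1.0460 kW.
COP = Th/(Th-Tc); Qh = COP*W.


COP = 332.3440 / 54.7670 = 6.0683
Qh = 6.0683 * 1.0460 = 6.3475 kW

COP = 6.0683, Qh = 6.3475 kW


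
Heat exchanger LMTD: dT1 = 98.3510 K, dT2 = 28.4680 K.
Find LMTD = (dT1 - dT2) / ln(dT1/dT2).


dT1/dT2 = 3.4548
ln(dT1/dT2) = 1.2398
LMTD = 69.8830 / 1.2398 = 56.3681 K

56.3681 K


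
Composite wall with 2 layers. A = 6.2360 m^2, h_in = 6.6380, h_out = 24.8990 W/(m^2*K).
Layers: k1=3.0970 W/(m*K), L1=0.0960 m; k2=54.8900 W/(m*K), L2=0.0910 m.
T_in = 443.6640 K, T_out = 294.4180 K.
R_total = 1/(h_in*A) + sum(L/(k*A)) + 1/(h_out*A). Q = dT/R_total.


R_conv_in = 1/(6.6380*6.2360) = 0.0242
R_1 = 0.0960/(3.0970*6.2360) = 0.0050
R_2 = 0.0910/(54.8900*6.2360) = 0.0003
R_conv_out = 1/(24.8990*6.2360) = 0.0064
R_total = 0.0358 K/W
Q = 149.2460 / 0.0358 = 4164.8374 W

R_total = 0.0358 K/W, Q = 4164.8374 W


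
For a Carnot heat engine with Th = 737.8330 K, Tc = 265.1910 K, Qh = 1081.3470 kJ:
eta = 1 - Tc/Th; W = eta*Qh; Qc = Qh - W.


eta = 1 - 265.1910/737.8330 = 0.6406
W = 0.6406 * 1081.3470 = 692.6906 kJ
Qc = 1081.3470 - 692.6906 = 388.6564 kJ

eta = 64.0581%, W = 692.6906 kJ, Qc = 388.6564 kJ


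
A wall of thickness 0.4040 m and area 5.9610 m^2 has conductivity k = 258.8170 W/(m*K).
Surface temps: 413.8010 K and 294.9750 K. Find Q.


dT = 118.8260 K
Q = 258.8170 * 5.9610 * 118.8260 / 0.4040 = 453776.5339 W

453776.5339 W


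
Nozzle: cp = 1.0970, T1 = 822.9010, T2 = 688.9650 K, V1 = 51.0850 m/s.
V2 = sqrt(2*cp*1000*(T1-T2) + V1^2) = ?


dT = 133.9360 K
2*cp*1000*dT = 293855.5840
V1^2 = 2609.6772
V2 = sqrt(296465.2612) = 544.4862 m/s

544.4862 m/s


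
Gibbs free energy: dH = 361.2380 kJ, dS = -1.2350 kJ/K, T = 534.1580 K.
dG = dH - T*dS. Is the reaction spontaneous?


T*dS = 534.1580 * -1.2350 = -659.6851 kJ
dG = 361.2380 + 659.6851 = 1020.9231 kJ (non-spontaneous)

dG = 1020.9231 kJ, non-spontaneous


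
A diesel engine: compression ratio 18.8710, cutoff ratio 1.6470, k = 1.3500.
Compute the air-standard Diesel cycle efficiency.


r^(k-1) = 2.7959
rc^k = 1.9613
eta = 0.6064 = 60.6380%

60.6380%


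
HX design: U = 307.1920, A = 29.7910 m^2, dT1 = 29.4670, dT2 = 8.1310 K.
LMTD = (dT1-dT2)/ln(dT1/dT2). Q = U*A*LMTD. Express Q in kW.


LMTD = 16.5705 K
Q = 307.1920 * 29.7910 * 16.5705 = 151646.1458 W = 151.6461 kW

151.6461 kW


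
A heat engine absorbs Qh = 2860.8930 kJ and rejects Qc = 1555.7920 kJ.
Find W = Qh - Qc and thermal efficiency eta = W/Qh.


W = 2860.8930 - 1555.7920 = 1305.1010 kJ
eta = 1305.1010 / 2860.8930 = 0.4562 = 45.6187%

W = 1305.1010 kJ, eta = 45.6187%


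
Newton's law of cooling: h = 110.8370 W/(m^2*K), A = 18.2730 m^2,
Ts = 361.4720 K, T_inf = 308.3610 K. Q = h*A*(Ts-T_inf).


dT = 53.1110 K
Q = 110.8370 * 18.2730 * 53.1110 = 107567.0096 W

107567.0096 W


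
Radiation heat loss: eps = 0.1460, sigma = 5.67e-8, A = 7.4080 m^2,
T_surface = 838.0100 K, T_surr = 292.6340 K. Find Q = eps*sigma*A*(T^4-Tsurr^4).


T^4 = 4.9317e+11
Tsurr^4 = 7.3333e+09
Q = 0.1460 * 5.67e-8 * 7.4080 * 4.8584e+11 = 29793.9008 W

29793.9008 W


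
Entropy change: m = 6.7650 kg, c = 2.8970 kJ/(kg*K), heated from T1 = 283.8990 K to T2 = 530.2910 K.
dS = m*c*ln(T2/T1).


T2/T1 = 1.8679
ln(T2/T1) = 0.6248
dS = 6.7650 * 2.8970 * 0.6248 = 12.2451 kJ/K

12.2451 kJ/K


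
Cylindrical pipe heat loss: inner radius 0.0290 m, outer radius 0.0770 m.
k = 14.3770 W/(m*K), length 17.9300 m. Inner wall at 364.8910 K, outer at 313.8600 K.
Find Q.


dT = 51.0310 K
ln(ro/ri) = 0.9765
Q = 2*pi*14.3770*17.9300*51.0310 / 0.9765 = 84642.0154 W

84642.0154 W


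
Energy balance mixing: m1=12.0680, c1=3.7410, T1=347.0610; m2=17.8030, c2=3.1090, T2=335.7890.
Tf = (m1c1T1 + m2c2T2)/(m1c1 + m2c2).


num = 34254.3129
den = 100.4959
Tf = 340.8528 K

340.8528 K


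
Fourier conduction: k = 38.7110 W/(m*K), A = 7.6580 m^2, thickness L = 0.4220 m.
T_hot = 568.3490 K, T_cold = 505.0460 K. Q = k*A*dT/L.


dT = 63.3030 K
Q = 38.7110 * 7.6580 * 63.3030 / 0.4220 = 44469.4332 W

44469.4332 W


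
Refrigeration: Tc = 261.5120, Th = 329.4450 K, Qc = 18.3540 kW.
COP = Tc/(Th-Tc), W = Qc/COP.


COP = 261.5120 / 67.9330 = 3.8496
W = 18.3540 / 3.8496 = 4.7678 kW

COP = 3.8496, W = 4.7678 kW


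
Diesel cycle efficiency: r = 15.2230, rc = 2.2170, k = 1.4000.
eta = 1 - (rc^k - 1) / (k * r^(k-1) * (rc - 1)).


r^(k-1) = 2.9717
rc^k = 3.0484
eta = 0.5954 = 59.5428%

59.5428%


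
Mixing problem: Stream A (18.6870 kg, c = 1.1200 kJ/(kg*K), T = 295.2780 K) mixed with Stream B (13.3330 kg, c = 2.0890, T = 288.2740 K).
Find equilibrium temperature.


num = 14209.1943
den = 48.7821
Tf = 291.2790 K

291.2790 K


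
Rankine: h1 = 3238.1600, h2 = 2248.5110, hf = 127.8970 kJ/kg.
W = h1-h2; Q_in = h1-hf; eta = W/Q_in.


W = 989.6490 kJ/kg
Q_in = 3110.2630 kJ/kg
eta = 0.3182 = 31.8188%

eta = 31.8188%


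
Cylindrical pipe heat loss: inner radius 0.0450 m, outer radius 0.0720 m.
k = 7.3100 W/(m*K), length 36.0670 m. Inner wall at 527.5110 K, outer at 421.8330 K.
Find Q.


dT = 105.6780 K
ln(ro/ri) = 0.4700
Q = 2*pi*7.3100*36.0670*105.6780 / 0.4700 = 372469.4342 W

372469.4342 W


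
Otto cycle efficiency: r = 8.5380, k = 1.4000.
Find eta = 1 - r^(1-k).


r^(k-1) = 2.3580
eta = 1 - 1/2.3580 = 0.5759 = 57.5910%

57.5910%


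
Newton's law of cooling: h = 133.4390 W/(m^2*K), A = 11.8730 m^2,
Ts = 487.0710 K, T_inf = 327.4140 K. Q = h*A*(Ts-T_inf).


dT = 159.6570 K
Q = 133.4390 * 11.8730 * 159.6570 = 252947.9773 W

252947.9773 W


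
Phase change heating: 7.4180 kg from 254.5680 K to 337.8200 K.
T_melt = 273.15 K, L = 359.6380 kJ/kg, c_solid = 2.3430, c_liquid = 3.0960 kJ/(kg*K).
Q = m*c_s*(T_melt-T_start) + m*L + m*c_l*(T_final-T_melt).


Q1 (sensible, solid) = 7.4180 * 2.3430 * 18.5820 = 322.9621 kJ
Q2 (latent) = 7.4180 * 359.6380 = 2667.7947 kJ
Q3 (sensible, liquid) = 7.4180 * 3.0960 * 64.6700 = 1485.2195 kJ
Q_total = 4475.9763 kJ

4475.9763 kJ


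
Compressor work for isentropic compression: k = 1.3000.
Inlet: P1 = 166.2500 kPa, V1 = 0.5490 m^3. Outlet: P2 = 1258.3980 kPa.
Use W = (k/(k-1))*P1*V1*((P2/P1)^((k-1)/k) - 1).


(k-1)/k = 0.2308
(P2/P1)^exp = 1.5954
W = 4.3333 * 166.2500 * 0.5490 * (1.5954 - 1) = 235.4708 kJ

235.4708 kJ


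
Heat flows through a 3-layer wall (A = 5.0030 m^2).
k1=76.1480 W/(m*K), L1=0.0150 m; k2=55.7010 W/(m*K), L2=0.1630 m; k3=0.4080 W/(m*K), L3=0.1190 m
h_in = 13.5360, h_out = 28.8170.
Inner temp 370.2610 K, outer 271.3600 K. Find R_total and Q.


R_conv_in = 1/(13.5360*5.0030) = 0.0148
R_1 = 0.0150/(76.1480*5.0030) = 3.9373e-05
R_2 = 0.1630/(55.7010*5.0030) = 0.0006
R_3 = 0.1190/(0.4080*5.0030) = 0.0583
R_conv_out = 1/(28.8170*5.0030) = 0.0069
R_total = 0.0806 K/W
Q = 98.9010 / 0.0806 = 1226.6732 W

R_total = 0.0806 K/W, Q = 1226.6732 W


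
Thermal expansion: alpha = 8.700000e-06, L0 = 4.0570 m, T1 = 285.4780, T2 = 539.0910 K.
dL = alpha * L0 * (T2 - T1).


dT = 253.6130 K
dL = 8.700000e-06 * 4.0570 * 253.6130 = 0.008951 m
L_final = 4.065951 m

dL = 0.008951 m


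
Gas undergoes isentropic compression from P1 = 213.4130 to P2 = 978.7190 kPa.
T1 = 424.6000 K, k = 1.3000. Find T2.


(k-1)/k = 0.2308
(P2/P1)^exp = 1.4211
T2 = 424.6000 * 1.4211 = 603.4195 K

603.4195 K


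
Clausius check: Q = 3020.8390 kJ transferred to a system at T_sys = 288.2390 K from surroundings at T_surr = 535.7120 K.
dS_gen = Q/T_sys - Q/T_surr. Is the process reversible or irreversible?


dS_sys = 3020.8390/288.2390 = 10.4803 kJ/K
dS_surr = -3020.8390/535.7120 = -5.6389 kJ/K
dS_gen = 10.4803 - 5.6389 = 4.8414 kJ/K (irreversible)

dS_gen = 4.8414 kJ/K, irreversible


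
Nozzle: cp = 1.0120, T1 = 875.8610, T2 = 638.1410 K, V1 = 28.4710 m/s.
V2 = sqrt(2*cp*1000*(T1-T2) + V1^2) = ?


dT = 237.7200 K
2*cp*1000*dT = 481145.2800
V1^2 = 810.5978
V2 = sqrt(481955.8778) = 694.2304 m/s

694.2304 m/s


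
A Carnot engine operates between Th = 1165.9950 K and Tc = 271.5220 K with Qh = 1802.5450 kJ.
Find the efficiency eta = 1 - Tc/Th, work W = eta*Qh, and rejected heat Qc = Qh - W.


eta = 1 - 271.5220/1165.9950 = 0.7671
W = 0.7671 * 1802.5450 = 1382.7914 kJ
Qc = 1802.5450 - 1382.7914 = 419.7536 kJ

eta = 76.7133%, W = 1382.7914 kJ, Qc = 419.7536 kJ


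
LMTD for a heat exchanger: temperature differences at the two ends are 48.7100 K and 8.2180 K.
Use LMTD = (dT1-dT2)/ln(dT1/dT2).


dT1/dT2 = 5.9272
ln(dT1/dT2) = 1.7796
LMTD = 40.4920 / 1.7796 = 22.7540 K

22.7540 K


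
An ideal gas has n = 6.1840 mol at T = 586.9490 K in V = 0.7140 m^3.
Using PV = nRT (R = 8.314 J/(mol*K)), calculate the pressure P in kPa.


P = nRT/V = 6.1840 * 8.314 * 586.9490 / 0.7140
= 30177.2644 / 0.7140 = 42265.0762 Pa = 42.2651 kPa

42.2651 kPa


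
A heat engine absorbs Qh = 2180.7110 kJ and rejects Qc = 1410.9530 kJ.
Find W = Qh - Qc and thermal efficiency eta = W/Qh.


W = 2180.7110 - 1410.9530 = 769.7580 kJ
eta = 769.7580 / 2180.7110 = 0.3530 = 35.2985%

W = 769.7580 kJ, eta = 35.2985%


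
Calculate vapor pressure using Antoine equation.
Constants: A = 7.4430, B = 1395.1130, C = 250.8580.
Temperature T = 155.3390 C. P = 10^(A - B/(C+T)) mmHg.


C+T = 406.1970
B/(C+T) = 3.4346
log10(P) = 7.4430 - 3.4346 = 4.0084
P = 10^4.0084 = 10195.9480 mmHg

10195.9480 mmHg


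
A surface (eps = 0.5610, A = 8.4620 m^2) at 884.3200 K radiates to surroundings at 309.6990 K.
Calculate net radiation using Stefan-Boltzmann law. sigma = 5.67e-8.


T^4 = 6.1156e+11
Tsurr^4 = 9.1994e+09
Q = 0.5610 * 5.67e-8 * 8.4620 * 6.0236e+11 = 162134.0384 W

162134.0384 W


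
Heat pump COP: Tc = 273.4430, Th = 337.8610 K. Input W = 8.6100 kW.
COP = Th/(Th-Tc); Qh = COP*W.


COP = 337.8610 / 64.4180 = 5.2448
Qh = 5.2448 * 8.6100 = 45.1579 kW

COP = 5.2448, Qh = 45.1579 kW


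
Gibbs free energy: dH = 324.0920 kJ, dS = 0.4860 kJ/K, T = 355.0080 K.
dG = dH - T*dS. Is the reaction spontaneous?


T*dS = 355.0080 * 0.4860 = 172.5339 kJ
dG = 324.0920 - 172.5339 = 151.5581 kJ (non-spontaneous)

dG = 151.5581 kJ, non-spontaneous


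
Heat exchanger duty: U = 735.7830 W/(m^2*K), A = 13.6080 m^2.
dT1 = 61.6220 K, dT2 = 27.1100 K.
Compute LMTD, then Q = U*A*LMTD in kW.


LMTD = 42.0306 K
Q = 735.7830 * 13.6080 * 42.0306 = 420832.7322 W = 420.8327 kW

420.8327 kW


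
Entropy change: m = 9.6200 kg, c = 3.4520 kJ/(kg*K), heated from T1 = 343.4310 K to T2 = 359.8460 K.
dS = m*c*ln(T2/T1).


T2/T1 = 1.0478
ln(T2/T1) = 0.0467
dS = 9.6200 * 3.4520 * 0.0467 = 1.5505 kJ/K

1.5505 kJ/K


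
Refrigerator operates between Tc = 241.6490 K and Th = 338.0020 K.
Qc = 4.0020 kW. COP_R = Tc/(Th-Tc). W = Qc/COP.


COP = 241.6490 / 96.3530 = 2.5080
W = 4.0020 / 2.5080 = 1.5957 kW

COP = 2.5080, W = 1.5957 kW


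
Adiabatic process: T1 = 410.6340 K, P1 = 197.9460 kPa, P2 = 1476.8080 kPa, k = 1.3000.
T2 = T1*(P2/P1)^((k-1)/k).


(k-1)/k = 0.2308
(P2/P1)^exp = 1.5900
T2 = 410.6340 * 1.5900 = 652.9276 K

652.9276 K


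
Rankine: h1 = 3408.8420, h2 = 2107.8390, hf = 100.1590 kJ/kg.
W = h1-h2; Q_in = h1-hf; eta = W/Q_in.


W = 1301.0030 kJ/kg
Q_in = 3308.6830 kJ/kg
eta = 0.3932 = 39.3209%

eta = 39.3209%


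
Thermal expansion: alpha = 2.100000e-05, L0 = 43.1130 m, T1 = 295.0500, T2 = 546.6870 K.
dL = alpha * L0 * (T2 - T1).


dT = 251.6370 K
dL = 2.100000e-05 * 43.1130 * 251.6370 = 0.227825 m
L_final = 43.340825 m

dL = 0.227825 m


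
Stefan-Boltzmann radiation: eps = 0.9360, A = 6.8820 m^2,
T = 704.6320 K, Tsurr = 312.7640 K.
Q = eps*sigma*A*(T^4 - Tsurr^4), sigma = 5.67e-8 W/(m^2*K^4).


T^4 = 2.4652e+11
Tsurr^4 = 9.5690e+09
Q = 0.9360 * 5.67e-8 * 6.8820 * 2.3695e+11 = 86542.4693 W

86542.4693 W


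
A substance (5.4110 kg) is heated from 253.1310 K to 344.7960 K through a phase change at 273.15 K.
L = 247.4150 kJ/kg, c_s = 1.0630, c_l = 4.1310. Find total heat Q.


Q1 (sensible, solid) = 5.4110 * 1.0630 * 20.0190 = 115.1471 kJ
Q2 (latent) = 5.4110 * 247.4150 = 1338.7626 kJ
Q3 (sensible, liquid) = 5.4110 * 4.1310 * 71.6460 = 1601.4916 kJ
Q_total = 3055.4014 kJ

3055.4014 kJ


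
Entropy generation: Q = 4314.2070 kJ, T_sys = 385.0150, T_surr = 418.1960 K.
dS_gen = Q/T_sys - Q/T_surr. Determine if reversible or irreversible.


dS_sys = 4314.2070/385.0150 = 11.2053 kJ/K
dS_surr = -4314.2070/418.1960 = -10.3162 kJ/K
dS_gen = 11.2053 - 10.3162 = 0.8891 kJ/K (irreversible)

dS_gen = 0.8891 kJ/K, irreversible


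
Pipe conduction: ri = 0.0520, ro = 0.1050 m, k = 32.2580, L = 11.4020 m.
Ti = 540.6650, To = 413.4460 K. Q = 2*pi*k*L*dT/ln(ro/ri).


dT = 127.2190 K
ln(ro/ri) = 0.7027
Q = 2*pi*32.2580*11.4020*127.2190 / 0.7027 = 418379.2025 W

418379.2025 W


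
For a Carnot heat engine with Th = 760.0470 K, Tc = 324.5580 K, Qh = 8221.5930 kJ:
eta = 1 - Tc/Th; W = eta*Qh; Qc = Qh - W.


eta = 1 - 324.5580/760.0470 = 0.5730
W = 0.5730 * 8221.5930 = 4710.7788 kJ
Qc = 8221.5930 - 4710.7788 = 3510.8142 kJ

eta = 57.2976%, W = 4710.7788 kJ, Qc = 3510.8142 kJ


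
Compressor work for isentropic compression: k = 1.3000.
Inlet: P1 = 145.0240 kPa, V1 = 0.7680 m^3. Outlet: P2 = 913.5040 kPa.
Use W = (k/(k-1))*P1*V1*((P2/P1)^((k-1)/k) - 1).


(k-1)/k = 0.2308
(P2/P1)^exp = 1.5291
W = 4.3333 * 145.0240 * 0.7680 * (1.5291 - 1) = 255.3837 kJ

255.3837 kJ


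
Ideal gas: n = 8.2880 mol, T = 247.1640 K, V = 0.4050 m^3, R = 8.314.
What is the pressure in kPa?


P = nRT/V = 8.2880 * 8.314 * 247.1640 / 0.4050
= 17031.1894 / 0.4050 = 42052.3194 Pa = 42.0523 kPa

42.0523 kPa


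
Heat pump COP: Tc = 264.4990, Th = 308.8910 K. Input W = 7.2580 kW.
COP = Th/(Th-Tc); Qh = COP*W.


COP = 308.8910 / 44.3920 = 6.9583
Qh = 6.9583 * 7.2580 = 50.5030 kW

COP = 6.9583, Qh = 50.5030 kW


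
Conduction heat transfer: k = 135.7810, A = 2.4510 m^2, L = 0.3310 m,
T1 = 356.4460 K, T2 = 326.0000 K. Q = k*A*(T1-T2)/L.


dT = 30.4460 K
Q = 135.7810 * 2.4510 * 30.4460 / 0.3310 = 30611.4966 W

30611.4966 W


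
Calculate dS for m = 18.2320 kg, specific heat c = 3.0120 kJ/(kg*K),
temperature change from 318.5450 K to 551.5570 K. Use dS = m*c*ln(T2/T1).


T2/T1 = 1.7315
ln(T2/T1) = 0.5490
dS = 18.2320 * 3.0120 * 0.5490 = 30.1472 kJ/K

30.1472 kJ/K


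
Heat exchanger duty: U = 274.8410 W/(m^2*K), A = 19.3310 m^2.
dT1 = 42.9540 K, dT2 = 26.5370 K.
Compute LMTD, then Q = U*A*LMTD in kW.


LMTD = 34.0892 K
Q = 274.8410 * 19.3310 * 34.0892 = 181114.1442 W = 181.1141 kW

181.1141 kW


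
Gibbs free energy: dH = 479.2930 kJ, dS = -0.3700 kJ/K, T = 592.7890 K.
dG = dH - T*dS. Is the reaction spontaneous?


T*dS = 592.7890 * -0.3700 = -219.3319 kJ
dG = 479.2930 + 219.3319 = 698.6249 kJ (non-spontaneous)

dG = 698.6249 kJ, non-spontaneous


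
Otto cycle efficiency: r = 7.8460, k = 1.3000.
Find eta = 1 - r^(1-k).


r^(k-1) = 1.8552
eta = 1 - 1/1.8552 = 0.4610 = 46.0979%

46.0979%


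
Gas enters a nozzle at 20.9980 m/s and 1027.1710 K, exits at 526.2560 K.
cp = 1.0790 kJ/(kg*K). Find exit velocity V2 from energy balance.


dT = 500.9150 K
2*cp*1000*dT = 1080974.5700
V1^2 = 440.9160
V2 = sqrt(1081415.4860) = 1039.9113 m/s

1039.9113 m/s


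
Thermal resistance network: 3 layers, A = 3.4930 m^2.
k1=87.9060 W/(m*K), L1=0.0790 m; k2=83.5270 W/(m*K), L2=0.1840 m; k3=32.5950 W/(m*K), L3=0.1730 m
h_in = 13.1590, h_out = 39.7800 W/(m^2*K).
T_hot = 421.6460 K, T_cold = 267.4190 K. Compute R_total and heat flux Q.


R_conv_in = 1/(13.1590*3.4930) = 0.0218
R_1 = 0.0790/(87.9060*3.4930) = 0.0003
R_2 = 0.1840/(83.5270*3.4930) = 0.0006
R_3 = 0.1730/(32.5950*3.4930) = 0.0015
R_conv_out = 1/(39.7800*3.4930) = 0.0072
R_total = 0.0314 K/W
Q = 154.2270 / 0.0314 = 4917.9291 W

R_total = 0.0314 K/W, Q = 4917.9291 W


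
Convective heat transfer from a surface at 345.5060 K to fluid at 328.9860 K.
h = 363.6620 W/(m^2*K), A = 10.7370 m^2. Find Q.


dT = 16.5200 K
Q = 363.6620 * 10.7370 * 16.5200 = 64504.6345 W

64504.6345 W


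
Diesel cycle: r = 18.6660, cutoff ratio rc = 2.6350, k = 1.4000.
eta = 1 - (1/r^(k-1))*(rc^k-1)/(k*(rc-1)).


r^(k-1) = 3.2242
rc^k = 3.8823
eta = 0.6094 = 60.9449%

60.9449%


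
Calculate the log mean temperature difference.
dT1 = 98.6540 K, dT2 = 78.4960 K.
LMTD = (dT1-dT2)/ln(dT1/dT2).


dT1/dT2 = 1.2568
ln(dT1/dT2) = 0.2286
LMTD = 20.1580 / 0.2286 = 88.1914 K

88.1914 K


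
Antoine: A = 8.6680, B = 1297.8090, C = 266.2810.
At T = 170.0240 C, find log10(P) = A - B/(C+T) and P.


C+T = 436.3050
B/(C+T) = 2.9745
log10(P) = 8.6680 - 2.9745 = 5.6935
P = 10^5.6935 = 493690.3866 mmHg

493690.3866 mmHg


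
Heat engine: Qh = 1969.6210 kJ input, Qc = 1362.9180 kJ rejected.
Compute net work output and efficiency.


W = 1969.6210 - 1362.9180 = 606.7030 kJ
eta = 606.7030 / 1969.6210 = 0.3080 = 30.8030%

W = 606.7030 kJ, eta = 30.8030%


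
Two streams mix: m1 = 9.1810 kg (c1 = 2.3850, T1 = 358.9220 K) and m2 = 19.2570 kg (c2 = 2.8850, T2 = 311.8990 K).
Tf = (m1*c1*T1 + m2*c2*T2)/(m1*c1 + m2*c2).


num = 25187.2016
den = 77.4531
Tf = 325.1928 K

325.1928 K


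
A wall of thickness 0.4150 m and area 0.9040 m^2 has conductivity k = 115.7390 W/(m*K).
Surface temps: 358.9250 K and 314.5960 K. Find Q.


dT = 44.3290 K
Q = 115.7390 * 0.9040 * 44.3290 / 0.4150 = 11176.0412 W

11176.0412 W


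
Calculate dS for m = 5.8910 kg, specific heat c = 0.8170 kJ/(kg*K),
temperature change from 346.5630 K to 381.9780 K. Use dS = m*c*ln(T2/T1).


T2/T1 = 1.1022
ln(T2/T1) = 0.0973
dS = 5.8910 * 0.8170 * 0.0973 = 0.4683 kJ/K

0.4683 kJ/K


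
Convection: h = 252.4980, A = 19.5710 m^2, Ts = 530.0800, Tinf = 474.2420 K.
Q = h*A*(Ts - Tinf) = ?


dT = 55.8380 K
Q = 252.4980 * 19.5710 * 55.8380 = 275931.2026 W

275931.2026 W


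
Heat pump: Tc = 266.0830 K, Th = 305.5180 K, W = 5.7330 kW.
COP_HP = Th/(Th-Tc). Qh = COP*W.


COP = 305.5180 / 39.4350 = 7.7474
Qh = 7.7474 * 5.7330 = 44.4157 kW

COP = 7.7474, Qh = 44.4157 kW


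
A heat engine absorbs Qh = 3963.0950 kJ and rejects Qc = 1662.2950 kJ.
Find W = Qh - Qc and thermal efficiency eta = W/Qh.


W = 3963.0950 - 1662.2950 = 2300.8000 kJ
eta = 2300.8000 / 3963.0950 = 0.5806 = 58.0556%

W = 2300.8000 kJ, eta = 58.0556%


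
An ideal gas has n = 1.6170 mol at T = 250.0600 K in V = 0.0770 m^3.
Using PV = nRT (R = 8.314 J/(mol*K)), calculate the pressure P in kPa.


P = nRT/V = 1.6170 * 8.314 * 250.0600 / 0.0770
= 3361.7411 / 0.0770 = 43658.9756 Pa = 43.6590 kPa

43.6590 kPa


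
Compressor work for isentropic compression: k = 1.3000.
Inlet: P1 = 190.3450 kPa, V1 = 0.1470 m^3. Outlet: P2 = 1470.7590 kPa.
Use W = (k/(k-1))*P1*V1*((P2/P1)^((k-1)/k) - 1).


(k-1)/k = 0.2308
(P2/P1)^exp = 1.6030
W = 4.3333 * 190.3450 * 0.1470 * (1.6030 - 1) = 73.1089 kJ

73.1089 kJ


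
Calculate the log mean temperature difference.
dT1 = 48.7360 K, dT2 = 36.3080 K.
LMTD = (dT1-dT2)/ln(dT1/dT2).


dT1/dT2 = 1.3423
ln(dT1/dT2) = 0.2944
LMTD = 12.4280 / 0.2944 = 42.2176 K

42.2176 K


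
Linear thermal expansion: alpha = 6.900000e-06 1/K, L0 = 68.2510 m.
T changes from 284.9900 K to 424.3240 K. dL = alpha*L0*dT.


dT = 139.3340 K
dL = 6.900000e-06 * 68.2510 * 139.3340 = 0.065617 m
L_final = 68.316617 m

dL = 0.065617 m


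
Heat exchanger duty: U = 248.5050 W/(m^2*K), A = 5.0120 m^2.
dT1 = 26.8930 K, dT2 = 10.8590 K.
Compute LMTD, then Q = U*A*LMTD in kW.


LMTD = 17.6806 K
Q = 248.5050 * 5.0120 * 17.6806 = 22021.2605 W = 22.0213 kW

22.0213 kW


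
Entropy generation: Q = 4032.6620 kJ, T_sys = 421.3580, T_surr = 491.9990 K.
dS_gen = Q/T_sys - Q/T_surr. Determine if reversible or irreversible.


dS_sys = 4032.6620/421.3580 = 9.5706 kJ/K
dS_surr = -4032.6620/491.9990 = -8.1965 kJ/K
dS_gen = 9.5706 - 8.1965 = 1.3741 kJ/K (irreversible)

dS_gen = 1.3741 kJ/K, irreversible


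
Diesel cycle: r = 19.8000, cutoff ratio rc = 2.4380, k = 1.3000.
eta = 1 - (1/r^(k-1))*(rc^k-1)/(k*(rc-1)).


r^(k-1) = 2.4491
rc^k = 3.1853
eta = 0.5227 = 52.2691%

52.2691%


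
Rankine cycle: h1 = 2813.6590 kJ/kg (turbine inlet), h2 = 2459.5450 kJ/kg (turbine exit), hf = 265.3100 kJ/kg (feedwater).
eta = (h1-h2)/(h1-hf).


W = 354.1140 kJ/kg
Q_in = 2548.3490 kJ/kg
eta = 0.1390 = 13.8958%

eta = 13.8958%


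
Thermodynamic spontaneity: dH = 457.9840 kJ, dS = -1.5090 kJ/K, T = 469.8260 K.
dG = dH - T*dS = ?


T*dS = 469.8260 * -1.5090 = -708.9674 kJ
dG = 457.9840 + 708.9674 = 1166.9514 kJ (non-spontaneous)

dG = 1166.9514 kJ, non-spontaneous


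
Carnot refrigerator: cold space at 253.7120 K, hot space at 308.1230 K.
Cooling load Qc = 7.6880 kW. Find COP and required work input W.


COP = 253.7120 / 54.4110 = 4.6629
W = 7.6880 / 4.6629 = 1.6488 kW

COP = 4.6629, W = 1.6488 kW


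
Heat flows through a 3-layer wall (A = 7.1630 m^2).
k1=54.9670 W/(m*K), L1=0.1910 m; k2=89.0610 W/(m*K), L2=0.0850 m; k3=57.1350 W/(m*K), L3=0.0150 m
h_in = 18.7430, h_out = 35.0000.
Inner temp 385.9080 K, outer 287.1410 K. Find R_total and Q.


R_conv_in = 1/(18.7430*7.1630) = 0.0074
R_1 = 0.1910/(54.9670*7.1630) = 0.0005
R_2 = 0.0850/(89.0610*7.1630) = 0.0001
R_3 = 0.0150/(57.1350*7.1630) = 3.6652e-05
R_conv_out = 1/(35.0000*7.1630) = 0.0040
R_total = 0.0121 K/W
Q = 98.7670 / 0.0121 = 8167.8270 W

R_total = 0.0121 K/W, Q = 8167.8270 W


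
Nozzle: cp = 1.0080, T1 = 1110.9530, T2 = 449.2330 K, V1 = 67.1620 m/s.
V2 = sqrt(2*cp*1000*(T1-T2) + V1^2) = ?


dT = 661.7200 K
2*cp*1000*dT = 1334027.5200
V1^2 = 4510.7342
V2 = sqrt(1338538.2542) = 1156.9521 m/s

1156.9521 m/s


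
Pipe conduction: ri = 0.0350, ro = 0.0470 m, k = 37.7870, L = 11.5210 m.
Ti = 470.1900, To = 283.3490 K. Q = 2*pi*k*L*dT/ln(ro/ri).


dT = 186.8410 K
ln(ro/ri) = 0.2948
Q = 2*pi*37.7870*11.5210*186.8410 / 0.2948 = 1733635.6926 W

1733635.6926 W


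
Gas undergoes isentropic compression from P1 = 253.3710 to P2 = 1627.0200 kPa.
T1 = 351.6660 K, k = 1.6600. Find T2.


(k-1)/k = 0.3976
(P2/P1)^exp = 2.0946
T2 = 351.6660 * 2.0946 = 736.6118 K

736.6118 K


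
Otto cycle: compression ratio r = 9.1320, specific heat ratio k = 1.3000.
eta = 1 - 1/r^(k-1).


r^(k-1) = 1.9416
eta = 1 - 1/1.9416 = 0.4850 = 48.4973%

48.4973%


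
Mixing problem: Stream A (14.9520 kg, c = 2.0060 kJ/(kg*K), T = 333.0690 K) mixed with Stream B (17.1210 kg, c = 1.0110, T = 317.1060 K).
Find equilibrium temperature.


num = 15478.8684
den = 47.3030
Tf = 327.2278 K

327.2278 K


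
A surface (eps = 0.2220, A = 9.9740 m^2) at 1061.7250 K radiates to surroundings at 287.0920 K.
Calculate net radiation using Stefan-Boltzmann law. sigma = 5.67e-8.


T^4 = 1.2707e+12
Tsurr^4 = 6.7934e+09
Q = 0.2220 * 5.67e-8 * 9.9740 * 1.2639e+12 = 158681.2330 W

158681.2330 W


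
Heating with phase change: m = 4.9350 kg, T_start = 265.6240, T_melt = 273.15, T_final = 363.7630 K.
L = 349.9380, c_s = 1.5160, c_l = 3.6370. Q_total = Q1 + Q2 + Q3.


Q1 (sensible, solid) = 4.9350 * 1.5160 * 7.5260 = 56.3055 kJ
Q2 (latent) = 4.9350 * 349.9380 = 1726.9440 kJ
Q3 (sensible, liquid) = 4.9350 * 3.6370 * 90.6130 = 1626.3760 kJ
Q_total = 3409.6255 kJ

3409.6255 kJ


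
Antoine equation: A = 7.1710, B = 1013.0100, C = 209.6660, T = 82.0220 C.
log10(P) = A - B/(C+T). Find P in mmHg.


C+T = 291.6880
B/(C+T) = 3.4729
log10(P) = 7.1710 - 3.4729 = 3.6981
P = 10^3.6981 = 4989.7281 mmHg

4989.7281 mmHg


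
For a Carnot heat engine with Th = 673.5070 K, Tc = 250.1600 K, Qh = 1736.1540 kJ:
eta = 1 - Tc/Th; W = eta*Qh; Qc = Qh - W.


eta = 1 - 250.1600/673.5070 = 0.6286
W = 0.6286 * 1736.1540 = 1091.2961 kJ
Qc = 1736.1540 - 1091.2961 = 644.8579 kJ

eta = 62.8571%, W = 1091.2961 kJ, Qc = 644.8579 kJ


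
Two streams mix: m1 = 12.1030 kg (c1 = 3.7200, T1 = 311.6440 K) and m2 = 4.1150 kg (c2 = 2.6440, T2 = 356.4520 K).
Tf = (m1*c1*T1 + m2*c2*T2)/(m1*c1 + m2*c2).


num = 17909.4168
den = 55.9032
Tf = 320.3647 K

320.3647 K


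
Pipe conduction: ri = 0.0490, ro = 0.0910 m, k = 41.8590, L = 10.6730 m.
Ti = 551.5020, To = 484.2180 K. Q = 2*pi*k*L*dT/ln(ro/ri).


dT = 67.2840 K
ln(ro/ri) = 0.6190
Q = 2*pi*41.8590*10.6730*67.2840 / 0.6190 = 305104.6818 W

305104.6818 W


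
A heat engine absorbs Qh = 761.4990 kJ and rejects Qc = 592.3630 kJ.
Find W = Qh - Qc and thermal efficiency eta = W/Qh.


W = 761.4990 - 592.3630 = 169.1360 kJ
eta = 169.1360 / 761.4990 = 0.2221 = 22.2109%

W = 169.1360 kJ, eta = 22.2109%


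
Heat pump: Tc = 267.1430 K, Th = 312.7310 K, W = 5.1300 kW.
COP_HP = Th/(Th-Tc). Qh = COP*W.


COP = 312.7310 / 45.5880 = 6.8599
Qh = 6.8599 * 5.1300 = 35.1915 kW

COP = 6.8599, Qh = 35.1915 kW


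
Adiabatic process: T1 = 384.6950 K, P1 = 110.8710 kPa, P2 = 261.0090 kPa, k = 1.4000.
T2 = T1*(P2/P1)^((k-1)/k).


(k-1)/k = 0.2857
(P2/P1)^exp = 1.2771
T2 = 384.6950 * 1.2771 = 491.3103 K

491.3103 K


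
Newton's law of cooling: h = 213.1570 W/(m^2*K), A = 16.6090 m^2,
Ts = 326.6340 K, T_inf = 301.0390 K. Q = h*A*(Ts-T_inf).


dT = 25.5950 K
Q = 213.1570 * 16.6090 * 25.5950 = 90614.6085 W

90614.6085 W


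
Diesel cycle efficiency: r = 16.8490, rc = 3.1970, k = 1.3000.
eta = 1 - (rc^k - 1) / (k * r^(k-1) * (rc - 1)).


r^(k-1) = 2.3333
rc^k = 4.5307
eta = 0.4702 = 47.0196%

47.0196%


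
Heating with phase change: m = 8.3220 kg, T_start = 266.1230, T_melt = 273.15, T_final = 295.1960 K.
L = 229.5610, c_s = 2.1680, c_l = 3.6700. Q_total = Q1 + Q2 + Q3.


Q1 (sensible, solid) = 8.3220 * 2.1680 * 7.0270 = 126.7818 kJ
Q2 (latent) = 8.3220 * 229.5610 = 1910.4066 kJ
Q3 (sensible, liquid) = 8.3220 * 3.6700 * 22.0460 = 673.3232 kJ
Q_total = 2710.5117 kJ

2710.5117 kJ


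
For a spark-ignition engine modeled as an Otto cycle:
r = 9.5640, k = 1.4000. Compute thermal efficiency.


r^(k-1) = 2.4675
eta = 1 - 1/2.4675 = 0.5947 = 59.4730%

59.4730%


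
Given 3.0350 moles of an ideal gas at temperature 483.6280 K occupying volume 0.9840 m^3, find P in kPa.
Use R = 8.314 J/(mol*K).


P = nRT/V = 3.0350 * 8.314 * 483.6280 / 0.9840
= 12203.3805 / 0.9840 = 12401.8094 Pa = 12.4018 kPa

12.4018 kPa


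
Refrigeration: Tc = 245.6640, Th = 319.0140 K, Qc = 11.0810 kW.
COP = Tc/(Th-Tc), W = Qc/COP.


COP = 245.6640 / 73.3500 = 3.3492
W = 11.0810 / 3.3492 = 3.3085 kW

COP = 3.3492, W = 3.3085 kW


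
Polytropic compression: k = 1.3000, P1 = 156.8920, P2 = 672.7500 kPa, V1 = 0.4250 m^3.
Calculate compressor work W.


(k-1)/k = 0.2308
(P2/P1)^exp = 1.3993
W = 4.3333 * 156.8920 * 0.4250 * (1.3993 - 1) = 115.3690 kJ

115.3690 kJ


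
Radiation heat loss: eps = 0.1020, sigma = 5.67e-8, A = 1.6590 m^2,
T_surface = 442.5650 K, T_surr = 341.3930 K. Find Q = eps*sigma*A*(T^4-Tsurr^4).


T^4 = 3.8363e+10
Tsurr^4 = 1.3584e+10
Q = 0.1020 * 5.67e-8 * 1.6590 * 2.4779e+10 = 237.7452 W

237.7452 W


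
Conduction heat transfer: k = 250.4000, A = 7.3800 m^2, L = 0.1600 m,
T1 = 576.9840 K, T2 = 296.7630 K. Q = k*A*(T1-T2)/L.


dT = 280.2210 K
Q = 250.4000 * 7.3800 * 280.2210 / 0.1600 = 3236468.4837 W

3236468.4837 W


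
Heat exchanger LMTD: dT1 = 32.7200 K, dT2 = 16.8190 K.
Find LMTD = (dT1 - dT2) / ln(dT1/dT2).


dT1/dT2 = 1.9454
ln(dT1/dT2) = 0.6655
LMTD = 15.9010 / 0.6655 = 23.8941 K

23.8941 K


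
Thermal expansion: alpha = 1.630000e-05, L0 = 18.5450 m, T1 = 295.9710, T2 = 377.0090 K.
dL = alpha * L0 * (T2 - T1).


dT = 81.0380 K
dL = 1.630000e-05 * 18.5450 * 81.0380 = 0.024496 m
L_final = 18.569496 m

dL = 0.024496 m


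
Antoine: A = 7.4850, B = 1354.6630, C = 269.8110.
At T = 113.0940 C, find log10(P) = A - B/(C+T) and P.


C+T = 382.9050
B/(C+T) = 3.5379
log10(P) = 7.4850 - 3.5379 = 3.9471
P = 10^3.9471 = 8854.0782 mmHg

8854.0782 mmHg


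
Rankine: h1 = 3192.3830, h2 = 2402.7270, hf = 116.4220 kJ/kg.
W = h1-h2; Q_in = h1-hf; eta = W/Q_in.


W = 789.6560 kJ/kg
Q_in = 3075.9610 kJ/kg
eta = 0.2567 = 25.6718%

eta = 25.6718%


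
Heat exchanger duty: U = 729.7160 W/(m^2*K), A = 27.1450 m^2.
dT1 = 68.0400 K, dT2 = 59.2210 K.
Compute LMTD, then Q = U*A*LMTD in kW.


LMTD = 63.5285 K
Q = 729.7160 * 27.1450 * 63.5285 = 1258381.7107 W = 1258.3817 kW

1258.3817 kW


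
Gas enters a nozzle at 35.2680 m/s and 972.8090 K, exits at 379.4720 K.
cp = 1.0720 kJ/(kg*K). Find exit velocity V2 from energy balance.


dT = 593.3370 K
2*cp*1000*dT = 1272114.5280
V1^2 = 1243.8318
V2 = sqrt(1273358.3598) = 1128.4318 m/s

1128.4318 m/s


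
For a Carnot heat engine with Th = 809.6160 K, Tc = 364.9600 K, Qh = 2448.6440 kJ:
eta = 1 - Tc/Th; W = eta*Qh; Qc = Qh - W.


eta = 1 - 364.9600/809.6160 = 0.5492
W = 0.5492 * 2448.6440 = 1344.8403 kJ
Qc = 2448.6440 - 1344.8403 = 1103.8037 kJ

eta = 54.9218%, W = 1344.8403 kJ, Qc = 1103.8037 kJ


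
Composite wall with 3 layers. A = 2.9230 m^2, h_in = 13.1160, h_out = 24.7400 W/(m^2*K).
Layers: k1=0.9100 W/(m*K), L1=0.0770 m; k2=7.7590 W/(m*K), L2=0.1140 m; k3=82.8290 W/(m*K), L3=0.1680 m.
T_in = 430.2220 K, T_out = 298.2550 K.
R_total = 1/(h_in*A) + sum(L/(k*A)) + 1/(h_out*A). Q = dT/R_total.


R_conv_in = 1/(13.1160*2.9230) = 0.0261
R_1 = 0.0770/(0.9100*2.9230) = 0.0289
R_2 = 0.1140/(7.7590*2.9230) = 0.0050
R_3 = 0.1680/(82.8290*2.9230) = 0.0007
R_conv_out = 1/(24.7400*2.9230) = 0.0138
R_total = 0.0746 K/W
Q = 131.9670 / 0.0746 = 1769.4523 W

R_total = 0.0746 K/W, Q = 1769.4523 W


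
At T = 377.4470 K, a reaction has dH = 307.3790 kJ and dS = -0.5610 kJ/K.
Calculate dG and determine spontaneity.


T*dS = 377.4470 * -0.5610 = -211.7478 kJ
dG = 307.3790 + 211.7478 = 519.1268 kJ (non-spontaneous)

dG = 519.1268 kJ, non-spontaneous


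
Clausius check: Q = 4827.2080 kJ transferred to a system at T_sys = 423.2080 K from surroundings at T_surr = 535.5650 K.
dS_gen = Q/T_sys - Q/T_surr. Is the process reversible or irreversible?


dS_sys = 4827.2080/423.2080 = 11.4062 kJ/K
dS_surr = -4827.2080/535.5650 = -9.0133 kJ/K
dS_gen = 11.4062 - 9.0133 = 2.3929 kJ/K (irreversible)

dS_gen = 2.3929 kJ/K, irreversible


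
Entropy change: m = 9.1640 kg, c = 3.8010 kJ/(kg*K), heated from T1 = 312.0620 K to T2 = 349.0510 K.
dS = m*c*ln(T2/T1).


T2/T1 = 1.1185
ln(T2/T1) = 0.1120
dS = 9.1640 * 3.8010 * 0.1120 = 3.9018 kJ/K

3.9018 kJ/K


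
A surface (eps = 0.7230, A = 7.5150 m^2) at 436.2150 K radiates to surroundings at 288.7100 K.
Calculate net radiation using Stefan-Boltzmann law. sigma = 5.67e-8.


T^4 = 3.6208e+10
Tsurr^4 = 6.9478e+09
Q = 0.7230 * 5.67e-8 * 7.5150 * 2.9260e+10 = 9014.1538 W

9014.1538 W


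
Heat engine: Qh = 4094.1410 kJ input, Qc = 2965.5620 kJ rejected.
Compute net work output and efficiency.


W = 4094.1410 - 2965.5620 = 1128.5790 kJ
eta = 1128.5790 / 4094.1410 = 0.2757 = 27.5657%

W = 1128.5790 kJ, eta = 27.5657%


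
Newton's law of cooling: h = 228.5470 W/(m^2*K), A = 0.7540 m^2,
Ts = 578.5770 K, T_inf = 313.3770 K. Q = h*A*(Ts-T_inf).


dT = 265.2000 K
Q = 228.5470 * 0.7540 * 265.2000 = 45700.4410 W

45700.4410 W


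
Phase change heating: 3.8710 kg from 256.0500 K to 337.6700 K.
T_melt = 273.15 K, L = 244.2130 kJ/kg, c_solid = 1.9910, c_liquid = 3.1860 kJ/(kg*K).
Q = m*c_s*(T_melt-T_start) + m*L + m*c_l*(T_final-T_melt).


Q1 (sensible, solid) = 3.8710 * 1.9910 * 17.1000 = 131.7925 kJ
Q2 (latent) = 3.8710 * 244.2130 = 945.3485 kJ
Q3 (sensible, liquid) = 3.8710 * 3.1860 * 64.5200 = 795.7255 kJ
Q_total = 1872.8665 kJ

1872.8665 kJ


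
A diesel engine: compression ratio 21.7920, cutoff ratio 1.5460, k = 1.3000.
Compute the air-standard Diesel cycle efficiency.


r^(k-1) = 2.5205
rc^k = 1.7619
eta = 0.5742 = 57.4154%

57.4154%


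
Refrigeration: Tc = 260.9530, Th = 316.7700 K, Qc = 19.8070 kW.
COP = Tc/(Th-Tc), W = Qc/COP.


COP = 260.9530 / 55.8170 = 4.6752
W = 19.8070 / 4.6752 = 4.2367 kW

COP = 4.6752, W = 4.2367 kW


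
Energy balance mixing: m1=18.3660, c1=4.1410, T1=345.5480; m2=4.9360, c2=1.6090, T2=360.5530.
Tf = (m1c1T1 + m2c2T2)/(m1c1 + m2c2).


num = 29143.6920
den = 83.9956
Tf = 346.9668 K

346.9668 K


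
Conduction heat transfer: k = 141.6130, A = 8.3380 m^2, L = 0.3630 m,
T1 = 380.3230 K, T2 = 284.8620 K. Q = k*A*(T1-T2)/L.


dT = 95.4610 K
Q = 141.6130 * 8.3380 * 95.4610 / 0.3630 = 310516.2756 W

310516.2756 W


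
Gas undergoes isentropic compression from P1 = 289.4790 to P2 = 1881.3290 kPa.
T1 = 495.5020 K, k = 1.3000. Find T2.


(k-1)/k = 0.2308
(P2/P1)^exp = 1.5402
T2 = 495.5020 * 1.5402 = 763.1777 K

763.1777 K


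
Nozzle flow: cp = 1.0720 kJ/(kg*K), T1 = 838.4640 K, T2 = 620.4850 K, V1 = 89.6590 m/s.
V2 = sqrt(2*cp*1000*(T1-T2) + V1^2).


dT = 217.9790 K
2*cp*1000*dT = 467346.9760
V1^2 = 8038.7363
V2 = sqrt(475385.7123) = 689.4822 m/s

689.4822 m/s


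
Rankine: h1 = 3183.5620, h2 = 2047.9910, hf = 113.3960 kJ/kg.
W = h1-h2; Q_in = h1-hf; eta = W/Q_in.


W = 1135.5710 kJ/kg
Q_in = 3070.1660 kJ/kg
eta = 0.3699 = 36.9873%

eta = 36.9873%


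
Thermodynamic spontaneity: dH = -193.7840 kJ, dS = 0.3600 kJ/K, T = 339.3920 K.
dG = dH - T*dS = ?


T*dS = 339.3920 * 0.3600 = 122.1811 kJ
dG = -193.7840 - 122.1811 = -315.9651 kJ (spontaneous)

dG = -315.9651 kJ, spontaneous


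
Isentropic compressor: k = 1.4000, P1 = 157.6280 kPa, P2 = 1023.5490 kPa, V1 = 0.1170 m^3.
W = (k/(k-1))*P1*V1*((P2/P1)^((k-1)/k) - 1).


(k-1)/k = 0.2857
(P2/P1)^exp = 1.7066
W = 3.5000 * 157.6280 * 0.1170 * (1.7066 - 1) = 45.6111 kJ

45.6111 kJ


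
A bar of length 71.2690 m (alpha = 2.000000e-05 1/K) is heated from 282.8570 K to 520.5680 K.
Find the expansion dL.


dT = 237.7110 K
dL = 2.000000e-05 * 71.2690 * 237.7110 = 0.338829 m
L_final = 71.607829 m

dL = 0.338829 m


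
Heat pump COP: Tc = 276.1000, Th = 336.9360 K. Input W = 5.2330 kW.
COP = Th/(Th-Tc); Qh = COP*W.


COP = 336.9360 / 60.8360 = 5.5384
Qh = 5.5384 * 5.2330 = 28.9826 kW

COP = 5.5384, Qh = 28.9826 kW


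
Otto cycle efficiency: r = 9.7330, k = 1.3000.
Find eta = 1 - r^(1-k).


r^(k-1) = 1.9791
eta = 1 - 1/1.9791 = 0.4947 = 49.4727%

49.4727%


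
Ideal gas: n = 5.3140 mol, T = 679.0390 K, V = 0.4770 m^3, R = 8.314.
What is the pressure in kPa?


P = nRT/V = 5.3140 * 8.314 * 679.0390 / 0.4770
= 30000.3477 / 0.4770 = 62893.8107 Pa = 62.8938 kPa

62.8938 kPa


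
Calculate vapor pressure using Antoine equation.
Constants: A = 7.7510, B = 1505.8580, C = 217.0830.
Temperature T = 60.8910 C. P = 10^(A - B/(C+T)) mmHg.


C+T = 277.9740
B/(C+T) = 5.4173
log10(P) = 7.7510 - 5.4173 = 2.3337
P = 10^2.3337 = 215.6443 mmHg

215.6443 mmHg


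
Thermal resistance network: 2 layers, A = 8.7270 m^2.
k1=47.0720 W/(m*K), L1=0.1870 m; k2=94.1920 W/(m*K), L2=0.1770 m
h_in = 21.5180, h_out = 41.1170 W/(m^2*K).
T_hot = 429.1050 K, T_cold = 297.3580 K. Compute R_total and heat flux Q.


R_conv_in = 1/(21.5180*8.7270) = 0.0053
R_1 = 0.1870/(47.0720*8.7270) = 0.0005
R_2 = 0.1770/(94.1920*8.7270) = 0.0002
R_conv_out = 1/(41.1170*8.7270) = 0.0028
R_total = 0.0088 K/W
Q = 131.7470 / 0.0088 = 15000.9913 W

R_total = 0.0088 K/W, Q = 15000.9913 W


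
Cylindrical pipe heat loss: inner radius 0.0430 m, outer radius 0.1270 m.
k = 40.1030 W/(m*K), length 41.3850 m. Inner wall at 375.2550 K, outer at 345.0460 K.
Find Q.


dT = 30.2090 K
ln(ro/ri) = 1.0830
Q = 2*pi*40.1030*41.3850*30.2090 / 1.0830 = 290879.2941 W

290879.2941 W


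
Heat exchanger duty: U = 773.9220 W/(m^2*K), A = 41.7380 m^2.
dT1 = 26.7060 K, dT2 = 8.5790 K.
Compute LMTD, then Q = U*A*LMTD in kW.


LMTD = 15.9629 K
Q = 773.9220 * 41.7380 * 15.9629 = 515632.7649 W = 515.6328 kW

515.6328 kW


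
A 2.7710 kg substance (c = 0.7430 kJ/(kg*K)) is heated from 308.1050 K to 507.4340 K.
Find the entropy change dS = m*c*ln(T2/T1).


T2/T1 = 1.6470
ln(T2/T1) = 0.4989
dS = 2.7710 * 0.7430 * 0.4989 = 1.0272 kJ/K

1.0272 kJ/K


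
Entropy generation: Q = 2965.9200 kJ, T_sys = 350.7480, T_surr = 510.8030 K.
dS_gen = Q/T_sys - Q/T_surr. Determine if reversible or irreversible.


dS_sys = 2965.9200/350.7480 = 8.4560 kJ/K
dS_surr = -2965.9200/510.8030 = -5.8064 kJ/K
dS_gen = 8.4560 - 5.8064 = 2.6496 kJ/K (irreversible)

dS_gen = 2.6496 kJ/K, irreversible


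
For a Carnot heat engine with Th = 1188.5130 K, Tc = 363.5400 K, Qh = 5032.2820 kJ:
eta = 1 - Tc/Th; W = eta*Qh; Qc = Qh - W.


eta = 1 - 363.5400/1188.5130 = 0.6941
W = 0.6941 * 5032.2820 = 3493.0176 kJ
Qc = 5032.2820 - 3493.0176 = 1539.2644 kJ

eta = 69.4122%, W = 3493.0176 kJ, Qc = 1539.2644 kJ


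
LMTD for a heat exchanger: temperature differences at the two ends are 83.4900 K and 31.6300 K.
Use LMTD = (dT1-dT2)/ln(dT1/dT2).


dT1/dT2 = 2.6396
ln(dT1/dT2) = 0.9706
LMTD = 51.8600 / 0.9706 = 53.4297 K

53.4297 K


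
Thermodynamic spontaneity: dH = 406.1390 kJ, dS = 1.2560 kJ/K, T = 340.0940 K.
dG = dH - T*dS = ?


T*dS = 340.0940 * 1.2560 = 427.1581 kJ
dG = 406.1390 - 427.1581 = -21.0191 kJ (spontaneous)

dG = -21.0191 kJ, spontaneous


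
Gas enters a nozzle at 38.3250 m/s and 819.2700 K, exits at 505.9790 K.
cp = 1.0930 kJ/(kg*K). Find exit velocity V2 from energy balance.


dT = 313.2910 K
2*cp*1000*dT = 684854.1260
V1^2 = 1468.8056
V2 = sqrt(686322.9316) = 828.4461 m/s

828.4461 m/s


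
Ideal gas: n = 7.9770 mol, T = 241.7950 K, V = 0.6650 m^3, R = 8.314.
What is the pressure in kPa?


P = nRT/V = 7.9770 * 8.314 * 241.7950 / 0.6650
= 16036.0325 / 0.6650 = 24114.3346 Pa = 24.1143 kPa

24.1143 kPa


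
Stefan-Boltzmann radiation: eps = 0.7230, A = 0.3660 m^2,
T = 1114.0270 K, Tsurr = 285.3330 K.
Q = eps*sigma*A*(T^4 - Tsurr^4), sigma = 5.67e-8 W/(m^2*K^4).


T^4 = 1.5402e+12
Tsurr^4 = 6.6284e+09
Q = 0.7230 * 5.67e-8 * 0.3660 * 1.5336e+12 = 23009.7698 W

23009.7698 W


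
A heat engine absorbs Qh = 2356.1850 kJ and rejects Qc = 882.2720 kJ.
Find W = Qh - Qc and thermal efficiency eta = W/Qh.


W = 2356.1850 - 882.2720 = 1473.9130 kJ
eta = 1473.9130 / 2356.1850 = 0.6256 = 62.5551%

W = 1473.9130 kJ, eta = 62.5551%


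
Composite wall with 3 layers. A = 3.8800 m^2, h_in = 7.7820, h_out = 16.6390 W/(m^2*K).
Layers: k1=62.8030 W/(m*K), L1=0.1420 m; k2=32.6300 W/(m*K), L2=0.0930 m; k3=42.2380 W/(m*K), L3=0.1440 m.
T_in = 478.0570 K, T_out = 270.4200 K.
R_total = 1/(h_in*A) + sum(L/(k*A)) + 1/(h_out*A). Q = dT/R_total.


R_conv_in = 1/(7.7820*3.8800) = 0.0331
R_1 = 0.1420/(62.8030*3.8800) = 0.0006
R_2 = 0.0930/(32.6300*3.8800) = 0.0007
R_3 = 0.1440/(42.2380*3.8800) = 0.0009
R_conv_out = 1/(16.6390*3.8800) = 0.0155
R_total = 0.0508 K/W
Q = 207.6370 / 0.0508 = 4086.9721 W

R_total = 0.0508 K/W, Q = 4086.9721 W
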